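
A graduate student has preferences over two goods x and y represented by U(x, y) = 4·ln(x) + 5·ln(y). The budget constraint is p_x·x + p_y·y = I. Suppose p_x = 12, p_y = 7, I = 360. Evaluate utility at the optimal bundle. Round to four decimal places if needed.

V = 27.1231

MU_x/MU_y = (4·y)/(5·x); tangency sets this equal to p_x/p_y.
So 4·p_y·y = 5·p_x·x; combined with the budget, a share 4/9 of income goes to x.
Demand: x*(p_x,p_y,I) = 4/9·I/p_x and y* = 5/9·I/p_y.
At p_x=12, p_y=7, I=360: x* = 4/9·360/12 = 13.3333, y* = 28.5714.
Utility at the optimum: U(13.3333, 28.5714) = 27.1231.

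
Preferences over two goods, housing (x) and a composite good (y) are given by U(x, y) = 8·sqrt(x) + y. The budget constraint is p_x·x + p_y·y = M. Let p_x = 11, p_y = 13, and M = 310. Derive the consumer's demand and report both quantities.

MU_x = 4/√x, MU_y = 1. Tangency: 4/√x = p_x/p_y.
Thus x* = (4·p_y/p_x)² — independent of M — with the rest of income spent on y.
Plugging in: x* = (4·13/11)² = 22.3471, y* = 4.9371.

x* = 22.3471, y* = 4.9371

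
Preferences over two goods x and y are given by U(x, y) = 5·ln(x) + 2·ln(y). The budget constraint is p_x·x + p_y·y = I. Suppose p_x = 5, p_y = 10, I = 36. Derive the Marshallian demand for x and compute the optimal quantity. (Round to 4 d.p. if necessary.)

The MRS is (5/2)·y/x. Set MRS = p_x/p_y.
So 5·p_y·y = 2·p_x·x; combined with the budget, a share 5/7 of income goes to x.
Demand: x*(p_x,p_y,I) = 5/7·I/p_x and y* = 2/7·I/p_y.
At p_x=5, p_y=10, I=36: x* = 5/7·36/5 = 5.1429.

x* = 5.1429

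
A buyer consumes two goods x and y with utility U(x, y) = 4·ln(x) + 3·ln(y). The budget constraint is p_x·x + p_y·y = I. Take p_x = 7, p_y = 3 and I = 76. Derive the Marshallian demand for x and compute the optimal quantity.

x* = 6.2041

Demand: x*(p_x,p_y,I) = 4/7·I/p_x and y* = 3/7·I/p_y.
At p_x=7, p_y=3, I=76: x* = 4/7·76/7 = 6.2041.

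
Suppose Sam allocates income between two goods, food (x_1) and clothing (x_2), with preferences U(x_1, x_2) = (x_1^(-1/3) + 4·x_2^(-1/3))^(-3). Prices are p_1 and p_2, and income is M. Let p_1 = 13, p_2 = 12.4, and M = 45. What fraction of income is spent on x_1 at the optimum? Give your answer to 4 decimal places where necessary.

From the CES first-order condition, (1/4)·(x_2/x_1)^(4/3) = p_1/p_2.
Solve for the ratio: x_2/x_1 = [4·p_1/p_2]^(0.75).
With the ratio pinned down, the budget gives x_1* = M/(p_1 + p_2·(x_2/x_1)) and x_2* = (x_2/x_1)·x_1*.
Numerically x_2/x_1 = 2.930463, so x_1* = 45/(13 + 12.4·2.930463) = 0.9121 and x_2* = 2.930463·0.9121 = 2.6728.
Expenditure on x_1: 13·0.9121 = 11.857; share = 0.2635.

share on x_1 = 0.2635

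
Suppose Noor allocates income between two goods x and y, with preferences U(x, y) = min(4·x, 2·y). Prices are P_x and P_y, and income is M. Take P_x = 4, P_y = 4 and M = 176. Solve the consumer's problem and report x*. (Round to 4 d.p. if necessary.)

x* = 14.6667

With perfect complements, no substitution: consume in ratio x:y = 2:4.
Budget: P_x·x + P_y·2·x = M, so (2·P_x + 4·P_y)·x = 2·M.
Demand: x*(P_x,P_y,M) = 2·M/(2·P_x + 4·P_y), y* = 4·M/(2·P_x + 4·P_y).
Here 2·4 + 4·4 = 24, giving x* = 14.6667.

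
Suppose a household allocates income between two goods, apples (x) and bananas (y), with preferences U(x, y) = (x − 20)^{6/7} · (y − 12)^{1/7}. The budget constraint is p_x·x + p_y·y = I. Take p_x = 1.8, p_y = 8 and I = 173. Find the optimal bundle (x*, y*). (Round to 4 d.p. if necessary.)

x* = 39.5238, y* = 12.7321

Let x' = x−20, y' = y−12. MRS = 6·y'/x' = p_x/p_y.
Substituting into the budget: x* = 20 + 6/7·(I − 20·p_x − 12·p_y)/p_x, and y* = 12 + 1/7·(…)/p_y.
Discretionary income = 173 − 20·1.8 − 12·8 = 41; x* = 20 + 6/7·41/1.8 = 39.5238; y* = 12 + 1/7·41/8 = 12.7321.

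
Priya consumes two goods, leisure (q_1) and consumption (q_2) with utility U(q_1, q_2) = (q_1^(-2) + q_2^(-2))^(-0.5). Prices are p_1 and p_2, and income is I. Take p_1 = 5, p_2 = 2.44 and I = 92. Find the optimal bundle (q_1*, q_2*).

q_1* = 11.3591, q_2* = 14.428

With the ratio pinned down, the budget gives q_1* = I/(p_1 + p_2·(q_2/q_1)) and q_2* = (q_2/q_1)·q_1*.
Numerically q_2/q_1 = 1.270165, so q_1* = 92/(5 + 2.44·1.270165) = 11.3591 and q_2* = 1.270165·11.3591 = 14.428.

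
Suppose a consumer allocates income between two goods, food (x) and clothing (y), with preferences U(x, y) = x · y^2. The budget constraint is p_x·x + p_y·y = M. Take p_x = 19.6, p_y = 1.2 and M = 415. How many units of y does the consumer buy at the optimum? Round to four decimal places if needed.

y* = 230.5556

Demand: x*(p_x,p_y,M) = 1/3·M/p_x and y* = 2/3·M/p_y.
At p_x=19.6, p_y=1.2, M=415: y* = 2/3·415/1.2 = 230.5556.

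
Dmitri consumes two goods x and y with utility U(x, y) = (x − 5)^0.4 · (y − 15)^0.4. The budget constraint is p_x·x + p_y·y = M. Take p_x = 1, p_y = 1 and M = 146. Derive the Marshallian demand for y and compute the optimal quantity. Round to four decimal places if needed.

After buying the subsistence bundle (5, 15), a share 0.5 of the remaining income goes to x: x* = 5 + 0.5·(M − 5p_x − 15p_y)/p_x.
Discretionary income = 146 − 5·1 − 15·1 = 126; y* = 15 + 0.5·126/1 = 78.

y* = 78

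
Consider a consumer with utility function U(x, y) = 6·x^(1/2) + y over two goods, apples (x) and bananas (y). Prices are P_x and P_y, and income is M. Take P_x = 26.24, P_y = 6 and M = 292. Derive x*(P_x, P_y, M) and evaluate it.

Thus x* = (3·P_y/P_x)² — independent of M — with the rest of income spent on y.
Plugging in: x* = (3·6/26.24)² = 0.4706.

x* = 0.4706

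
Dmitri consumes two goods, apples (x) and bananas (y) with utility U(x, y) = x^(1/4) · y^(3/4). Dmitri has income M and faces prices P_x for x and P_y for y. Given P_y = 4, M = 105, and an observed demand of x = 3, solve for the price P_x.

P_x = 8.75

Tangency: MRS = (1/3)·y/x = P_x/P_y.
Rearranging, P_y·y = 3·P_x·x. Substituting into the budget gives P_x·x·(1 + 3) = M.
Demand: x*(P_x,P_y,M) = 0.25·M/P_x and y* = 0.75·M/P_y.
Set x* = 3 in the demand function and solve for P_x: P_x = 8.75.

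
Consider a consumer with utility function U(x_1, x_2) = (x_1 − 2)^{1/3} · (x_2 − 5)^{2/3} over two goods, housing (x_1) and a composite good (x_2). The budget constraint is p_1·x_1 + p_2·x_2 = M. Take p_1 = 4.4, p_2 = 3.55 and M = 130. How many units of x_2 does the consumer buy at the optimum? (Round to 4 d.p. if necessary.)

x_2* = 24.4272

Let x_1' = x_1−2, x_2' = x_2−5. MRS = (1/2)·x_2'/x_1' = p_1/p_2.
After buying the subsistence bundle (2, 5), a share 1/3 of the remaining income goes to x_1: x_1* = 2 + 1/3·(M − 2p_1 − 5p_2)/p_1.
Discretionary income = 130 − 2·4.4 − 5·3.55 = 103.45; x_2* = 5 + 2/3·103.45/3.55 = 24.4272.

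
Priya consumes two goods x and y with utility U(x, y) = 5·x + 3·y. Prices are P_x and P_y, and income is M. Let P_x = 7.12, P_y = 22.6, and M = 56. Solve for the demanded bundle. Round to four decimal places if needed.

Perfect substitutes: compare marginal utility per dollar. 5/P_x vs 3/P_y → 0.7022 vs 0.1327.
x gives more utility per dollar, so spend all income on x: x* = M/P_x, y* = 0.
Numerically: x* = 7.8652, y* = 0.

x* = 7.8652, y* = 0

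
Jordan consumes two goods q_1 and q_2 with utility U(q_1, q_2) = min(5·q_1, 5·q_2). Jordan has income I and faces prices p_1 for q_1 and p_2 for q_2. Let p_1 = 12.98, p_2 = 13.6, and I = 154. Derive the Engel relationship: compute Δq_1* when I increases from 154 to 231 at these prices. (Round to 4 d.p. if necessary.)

Here 5·12.98 + 5·13.6 = 132.9, giving q_1* = 5.7938.
At I' = 231: q_1* = 8.6907. Change: 8.6907 − 5.7938 = 2.8969.

Δq_1* = 2.8969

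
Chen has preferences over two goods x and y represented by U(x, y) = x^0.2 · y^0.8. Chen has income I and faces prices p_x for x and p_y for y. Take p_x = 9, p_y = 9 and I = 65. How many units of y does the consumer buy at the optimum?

MU_x/MU_y = (0.2·y)/(0.8·x); tangency sets this equal to p_x/p_y.
Rearranging, p_y·y = 4·p_x·x. Substituting into the budget gives p_x·x·(1 + 4) = I.
Demand: x*(p_x,p_y,I) = 0.2·I/p_x and y* = 0.8·I/p_y.
At p_x=9, p_y=9, I=65: y* = 0.8·65/9 = 5.7778.

y* = 5.7778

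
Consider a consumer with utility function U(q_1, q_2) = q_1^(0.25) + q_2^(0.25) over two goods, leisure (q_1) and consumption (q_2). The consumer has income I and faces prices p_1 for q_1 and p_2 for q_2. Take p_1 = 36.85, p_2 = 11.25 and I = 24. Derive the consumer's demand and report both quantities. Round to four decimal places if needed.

q_1* = 0.2621, q_2* = 1.2749

MU_q_1 ∝ q_1^(-0.75), MU_q_2 ∝ q_2^(-0.75), so MRS = (q_2/q_1)^(0.75) = p_1/p_2.
Hence q_2/q_1 = (p_1/p_2)^(1/(0.75)), i.e. raised to the 4/3 power.
Substitute q_2 = (q_2/q_1)·q_1 into the budget: q_1* = I/(p_1 + p_2·(q_2/q_1)).
Numerically q_2/q_1 = 4.864594, so q_1* = 24/(36.85 + 11.25·4.864594) = 0.2621 and q_2* = 4.864594·0.2621 = 1.2749.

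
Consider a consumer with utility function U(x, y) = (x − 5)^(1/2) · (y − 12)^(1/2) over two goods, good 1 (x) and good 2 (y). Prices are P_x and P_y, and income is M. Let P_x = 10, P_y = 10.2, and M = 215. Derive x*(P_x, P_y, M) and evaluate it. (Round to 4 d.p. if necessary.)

x* = 7.13

This is Cobb-Douglas in (x−5, y−12): tangency gives 0.5·P_y·(y−12) = 0.5·P_x·(x−5).
Substituting into the budget: x* = 5 + 0.5·(M − 5·P_x − 12·P_y)/P_x, and y* = 12 + 0.5·(…)/P_y.
Discretionary income = 215 − 5·10 − 12·10.2 = 42.6; x* = 5 + 0.5·42.6/10 = 7.13.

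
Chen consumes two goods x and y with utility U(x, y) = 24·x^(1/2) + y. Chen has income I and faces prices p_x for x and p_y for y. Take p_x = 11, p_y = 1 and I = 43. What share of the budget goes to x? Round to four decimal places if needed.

share on x = 0.3044

Utility is quasi-linear in y; the FOC for x is 12/√x = p_x/p_y.
Solve: √x = 12·p_y/p_x, so x*(p_x,p_y) = (12·p_y/p_x)², and y* = (I − p_x·x*)/p_y.
Plugging in: x* = (12·1/11)² = 1.1901, y* = 29.9091.
Expenditure on x: 11·1.1901 = 13.0909; share = 0.3044.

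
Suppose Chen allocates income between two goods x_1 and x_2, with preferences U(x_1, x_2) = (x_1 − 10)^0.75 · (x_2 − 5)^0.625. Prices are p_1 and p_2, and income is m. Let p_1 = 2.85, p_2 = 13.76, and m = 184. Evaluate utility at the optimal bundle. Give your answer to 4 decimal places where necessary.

V = 15.8694

MRS = (6/5)·(x_2−5)/(x_1−10). Tangency with p_1/p_2 gives x_2−5 = (5/6)·(p_1/p_2)·(x_1−10).
After buying the subsistence bundle (10, 5), a share 6/11 of the remaining income goes to x_1: x_1* = 10 + 6/11·(m − 10p_1 − 5p_2)/p_1.
Discretionary income = 184 − 10·2.85 − 5·13.76 = 86.7; x_1* = 10 + 6/11·86.7/2.85 = 26.5933; x_2* = 5 + 5/11·86.7/13.76 = 7.864.
Utility at the optimum: U(26.5933, 7.864) = 15.8694.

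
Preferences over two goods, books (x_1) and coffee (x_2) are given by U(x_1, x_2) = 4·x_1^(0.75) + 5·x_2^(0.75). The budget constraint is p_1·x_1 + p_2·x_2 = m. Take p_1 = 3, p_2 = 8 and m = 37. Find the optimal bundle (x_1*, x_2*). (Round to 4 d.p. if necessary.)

MRS = MU_x_1/MU_x_2 = (4/5)·(x_2/x_1)^(0.25). Set equal to p_1/p_2.
Solve for the ratio: x_2/x_1 = [(5/4)·p_1/p_2]^(4).
Substitute x_2 = (x_2/x_1)·x_1 into the budget: x_1* = m/(p_1 + p_2·(x_2/x_1)).
Numerically x_2/x_1 = 0.04828, so x_1* = 37/(3 + 8·0.04828) = 10.9266 and x_2* = 0.04828·10.9266 = 0.5275.

x_1* = 10.9266, x_2* = 0.5275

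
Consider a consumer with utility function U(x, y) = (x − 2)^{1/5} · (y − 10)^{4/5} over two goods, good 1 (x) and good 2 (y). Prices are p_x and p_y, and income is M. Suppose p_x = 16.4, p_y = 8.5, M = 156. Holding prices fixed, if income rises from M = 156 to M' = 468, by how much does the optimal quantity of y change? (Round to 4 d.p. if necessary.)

Δy* = 29.3647

Discretionary income = 156 − 2·16.4 − 10·8.5 = 38.2; y* = 10 + 0.8·38.2/8.5 = 13.5953.
At M' = 468: y* = 42.96. Change: 42.96 − 13.5953 = 29.3647.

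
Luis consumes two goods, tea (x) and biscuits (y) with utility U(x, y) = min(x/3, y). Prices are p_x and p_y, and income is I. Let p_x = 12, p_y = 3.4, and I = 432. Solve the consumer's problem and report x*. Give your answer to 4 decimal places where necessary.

x* = 32.8934

With perfect complements, no substitution: consume in ratio x:y = 3:1.
Budget: p_x·x + p_y·(1/3)·x = I, so (3·p_x + p_y)·x = 3·I.
Demand: x*(p_x,p_y,I) = 3·I/(3·p_x + p_y), y* = I/(3·p_x + p_y).
Here 3·12 + 3.4 = 39.4, giving x* = 32.8934.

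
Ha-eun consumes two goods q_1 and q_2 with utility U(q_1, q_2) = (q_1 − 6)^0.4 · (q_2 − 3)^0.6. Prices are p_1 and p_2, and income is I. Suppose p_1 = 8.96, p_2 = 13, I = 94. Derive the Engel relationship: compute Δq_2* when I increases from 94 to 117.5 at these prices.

Δq_2* = 1.0846

MRS = (2/3)·(q_2−3)/(q_1−6). Tangency with p_1/p_2 gives q_2−3 = (3/2)·(p_1/p_2)·(q_1−6).
Substituting into the budget: q_1* = 6 + 0.4·(I − 6·p_1 − 3·p_2)/p_1, and q_2* = 3 + 0.6·(…)/p_2.
Discretionary income = 94 − 6·8.96 − 3·13 = 1.24; q_2* = 3 + 0.6·1.24/13 = 3.0572.
At I' = 117.5: q_2* = 4.1418. Change: 4.1418 − 3.0572 = 1.0846.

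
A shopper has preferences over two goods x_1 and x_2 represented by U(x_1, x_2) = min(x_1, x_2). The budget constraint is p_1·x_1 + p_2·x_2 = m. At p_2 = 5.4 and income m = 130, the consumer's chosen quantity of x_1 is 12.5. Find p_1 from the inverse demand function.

With perfect complements, no substitution: consume in ratio x_1:x_2 = 1:1.
Budget: p_1·x_1 + p_2·x_1 = m, so (p_1 + p_2)·x_1 = m.
Demand: x_1*(p_1,p_2,m) = m/(p_1 + p_2), x_2* = m/(p_1 + p_2).
Set x_1* = 12.5 in the demand function and solve for p_1: p_1 = 5.

p_1 = 5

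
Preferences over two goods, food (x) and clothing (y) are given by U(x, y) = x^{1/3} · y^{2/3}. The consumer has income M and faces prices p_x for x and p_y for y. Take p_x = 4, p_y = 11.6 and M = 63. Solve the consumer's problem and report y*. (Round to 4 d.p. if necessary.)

y* = 3.6207

MU_x/MU_y = (1/3·y)/(2/3·x); tangency sets this equal to p_x/p_y.
Rearranging, p_y·y = 2·p_x·x. Substituting into the budget gives p_x·x·(1 + 2) = M.
Demand: x*(p_x,p_y,M) = 1/3·M/p_x and y* = 2/3·M/p_y.
At p_x=4, p_y=11.6, M=63: y* = 2/3·63/11.6 = 3.6207.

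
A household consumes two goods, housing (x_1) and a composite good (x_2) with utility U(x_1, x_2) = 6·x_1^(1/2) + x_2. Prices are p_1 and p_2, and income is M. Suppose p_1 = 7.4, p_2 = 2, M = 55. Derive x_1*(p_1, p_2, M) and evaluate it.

x_1* = 0.6574

Thus x_1* = (3·p_2/p_1)² — independent of M — with the rest of income spent on x_2.
Plugging in: x_1* = (3·2/7.4)² = 0.6574.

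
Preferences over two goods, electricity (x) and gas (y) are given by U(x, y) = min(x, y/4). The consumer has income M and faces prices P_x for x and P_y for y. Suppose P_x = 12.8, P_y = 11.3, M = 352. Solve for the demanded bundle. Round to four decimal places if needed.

x* = 6.069, y* = 24.2759

Demand: x*(P_x,P_y,M) = M/(P_x + 4·P_y), y* = 4·M/(P_x + 4·P_y).
Here 12.8 + 4·11.3 = 58, giving x* = 6.069 and y* = 24.2759.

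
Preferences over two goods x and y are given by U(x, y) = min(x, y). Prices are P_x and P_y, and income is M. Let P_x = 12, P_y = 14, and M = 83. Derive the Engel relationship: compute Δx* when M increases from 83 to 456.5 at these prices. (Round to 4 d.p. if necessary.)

Δx* = 14.3654

With perfect complements, no substitution: consume in ratio x:y = 1:1.
Budget: P_x·x + P_y·x = M, so (P_x + P_y)·x = M.
Demand: x*(P_x,P_y,M) = M/(P_x + P_y), y* = M/(P_x + P_y).
Here 12 + 14 = 26, giving x* = 3.1923.
At M' = 456.5: x* = 17.5577. Change: 17.5577 − 3.1923 = 14.3654.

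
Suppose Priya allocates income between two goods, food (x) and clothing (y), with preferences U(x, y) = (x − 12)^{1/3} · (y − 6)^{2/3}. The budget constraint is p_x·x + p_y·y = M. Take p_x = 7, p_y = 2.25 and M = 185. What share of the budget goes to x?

This is Cobb-Douglas in (x−12, y−6): tangency gives 1/3·p_y·(y−6) = 2/3·p_x·(x−12).
Substituting into the budget: x* = 12 + 1/3·(M − 12·p_x − 6·p_y)/p_x, and y* = 6 + 2/3·(…)/p_y.
Discretionary income = 185 − 12·7 − 6·2.25 = 87.5; x* = 12 + 1/3·87.5/7 = 16.1667; y* = 6 + 2/3·87.5/2.25 = 31.9259.
Expenditure on x: 7·16.1667 = 113.1667; share = 0.6117.

share on x = 0.6117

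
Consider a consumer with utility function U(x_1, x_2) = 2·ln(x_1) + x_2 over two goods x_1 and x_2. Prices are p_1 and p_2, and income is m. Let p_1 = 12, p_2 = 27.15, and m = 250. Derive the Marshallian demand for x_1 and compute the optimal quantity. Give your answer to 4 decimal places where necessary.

x_1* = 4.525

Set MRS = p_1/p_2: (2/x_1)/1 = p_1/p_2.
So x_1*(p_1,p_2) = 2·p_2/p_1, independent of income; and x_2* = (m − 2·p_2)/p_2.
At the given prices: x_1* = 2·27.15/12 = 4.525.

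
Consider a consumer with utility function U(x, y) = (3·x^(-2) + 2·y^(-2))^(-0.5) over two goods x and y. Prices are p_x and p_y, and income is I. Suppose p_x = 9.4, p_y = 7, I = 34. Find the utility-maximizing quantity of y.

y* = 2.0295

From the CES first-order condition, (3/2)·(y/x)^(3) = p_x/p_y.
Solve for the ratio: y/x = [(2/3)·p_x/p_y]^(1/3).
With the ratio pinned down, the budget gives x* = I/(p_x + p_y·(y/x)) and y* = (y/x)·x*.
Numerically y/x = 0.963784, so x* = 34/(9.4 + 7·0.963784) = 2.1057 and y* = 0.963784·2.1057 = 2.0295.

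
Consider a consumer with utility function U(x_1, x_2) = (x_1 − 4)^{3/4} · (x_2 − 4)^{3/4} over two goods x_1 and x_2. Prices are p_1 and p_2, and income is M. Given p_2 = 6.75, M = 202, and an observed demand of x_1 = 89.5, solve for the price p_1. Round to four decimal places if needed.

MRS = (x_2−4)/(x_1−4). Tangency with p_1/p_2 gives x_2−4 = (p_1/p_2)·(x_1−4).
After buying the subsistence bundle (4, 4), a share 0.5 of the remaining income goes to x_1: x_1* = 4 + 0.5·(M − 4p_1 − 4p_2)/p_1.
Set x_1* = 89.5 in the demand function and solve for p_1: p_1 = 1.

p_1 = 1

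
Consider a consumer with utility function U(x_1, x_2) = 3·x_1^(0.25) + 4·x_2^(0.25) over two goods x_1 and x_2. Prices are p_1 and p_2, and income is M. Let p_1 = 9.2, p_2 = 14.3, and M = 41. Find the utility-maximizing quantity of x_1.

x_1* = 1.9659

MRS = MU_x_1/MU_x_2 = (3/4)·(x_2/x_1)^(0.75). Set equal to p_1/p_2.
Hence x_2/x_1 = ((4/3)·p_1/p_2)^(1/(0.75)), i.e. raised to the 4/3 power.
Substitute x_2 = (x_2/x_1)·x_1 into the budget: x_1* = M/(p_1 + p_2·(x_2/x_1)).
Numerically x_2/x_1 = 0.815056, so x_1* = 41/(9.2 + 14.3·0.815056) = 1.9659.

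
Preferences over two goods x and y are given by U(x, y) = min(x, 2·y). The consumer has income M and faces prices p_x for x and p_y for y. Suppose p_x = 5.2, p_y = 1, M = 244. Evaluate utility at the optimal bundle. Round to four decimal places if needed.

Leontief preferences: the optimum is at the kink where x/2 = y/1, i.e. y = (1/2)·x.
Budget: p_x·x + p_y·(1/2)·x = M, so (2·p_x + p_y)·x = 2·M.
Demand: x*(p_x,p_y,M) = 2·M/(2·p_x + p_y), y* = M/(2·p_x + p_y).
Here 2·5.2 + 1 = 11.4, giving x* = 42.807 and y* = 21.4035.
Utility at the optimum: U(42.807, 21.4035) = 42.807.

V = 42.807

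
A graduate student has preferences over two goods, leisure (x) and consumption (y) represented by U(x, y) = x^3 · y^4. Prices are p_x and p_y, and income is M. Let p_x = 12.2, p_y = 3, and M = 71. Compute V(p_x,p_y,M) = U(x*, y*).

V = 518992.8557

At p_x=12.2, p_y=3, M=71: x* = 3/7·71/12.2 = 2.4941, y* = 13.5238.
Utility at the optimum: U(2.4941, 13.5238) = 518992.8557.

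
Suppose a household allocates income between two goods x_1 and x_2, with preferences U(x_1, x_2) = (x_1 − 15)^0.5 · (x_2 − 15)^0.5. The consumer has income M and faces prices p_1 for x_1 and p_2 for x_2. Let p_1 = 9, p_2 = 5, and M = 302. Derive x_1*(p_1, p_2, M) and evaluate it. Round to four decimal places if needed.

Let x_1' = x_1−15, x_2' = x_2−15. MRS = x_2'/x_1' = p_1/p_2.
Substituting into the budget: x_1* = 15 + 0.5·(M − 15·p_1 − 15·p_2)/p_1, and x_2* = 15 + 0.5·(…)/p_2.
Discretionary income = 302 − 15·9 − 15·5 = 92; x_1* = 15 + 0.5·92/9 = 20.1111.

x_1* = 20.1111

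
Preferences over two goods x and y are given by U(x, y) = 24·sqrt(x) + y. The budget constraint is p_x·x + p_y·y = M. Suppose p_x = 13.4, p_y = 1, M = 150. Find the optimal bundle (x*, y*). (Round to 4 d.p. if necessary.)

Utility is quasi-linear in y; the FOC for x is 12/√x = p_x/p_y.
Solve: √x = 12·p_y/p_x, so x*(p_x,p_y) = (12·p_y/p_x)², and y* = (M − p_x·x*)/p_y.
Plugging in: x* = (12·1/13.4)² = 0.802, y* = 139.2537.

x* = 0.802, y* = 139.2537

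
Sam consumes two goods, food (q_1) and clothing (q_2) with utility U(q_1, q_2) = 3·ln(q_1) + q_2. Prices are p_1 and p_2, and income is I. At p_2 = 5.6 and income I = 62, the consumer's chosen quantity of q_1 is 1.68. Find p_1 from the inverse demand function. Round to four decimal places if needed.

p_1 = 10

Set MRS = p_1/p_2: (3/q_1)/1 = p_1/p_2.
So q_1*(p_1,p_2) = 3·p_2/p_1, independent of income; and q_2* = (I − 3·p_2)/p_2.
Set q_1* = 1.68 in the demand function and solve for p_1: p_1 = 10.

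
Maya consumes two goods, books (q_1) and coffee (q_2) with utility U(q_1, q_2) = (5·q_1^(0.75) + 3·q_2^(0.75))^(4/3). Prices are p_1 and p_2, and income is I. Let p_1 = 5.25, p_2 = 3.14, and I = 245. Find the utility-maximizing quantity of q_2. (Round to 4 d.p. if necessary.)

Numerically q_2/q_1 = 1.0128, so q_1* = 245/(5.25 + 3.14·1.0128) = 29.0622 and q_2* = 1.0128·29.0622 = 29.4342.

q_2* = 29.4342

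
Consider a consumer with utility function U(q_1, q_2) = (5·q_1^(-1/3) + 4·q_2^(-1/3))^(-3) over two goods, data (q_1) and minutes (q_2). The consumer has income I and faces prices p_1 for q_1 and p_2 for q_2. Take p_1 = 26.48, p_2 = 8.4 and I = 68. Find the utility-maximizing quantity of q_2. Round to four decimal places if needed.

q_2* = 3.1435

MRS = MU_q_1/MU_q_2 = (5/4)·(q_2/q_1)^(4/3). Set equal to p_1/p_2.
Solve for the ratio: q_2/q_1 = [(4/5)·p_1/p_2]^(0.75).
With the ratio pinned down, the budget gives q_1* = I/(p_1 + p_2·(q_2/q_1)) and q_2* = (q_2/q_1)·q_1*.
Numerically q_2/q_1 = 2.001228, so q_1* = 68/(26.48 + 8.4·2.001228) = 1.5708 and q_2* = 2.001228·1.5708 = 3.1435.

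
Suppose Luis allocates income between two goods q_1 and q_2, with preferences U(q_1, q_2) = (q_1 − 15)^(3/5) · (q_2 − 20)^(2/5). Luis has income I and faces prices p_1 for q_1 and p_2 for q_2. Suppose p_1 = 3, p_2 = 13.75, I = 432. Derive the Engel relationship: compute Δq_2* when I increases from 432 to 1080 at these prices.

MRS = (3/2)·(q_2−20)/(q_1−15). Tangency with p_1/p_2 gives q_2−20 = (2/3)·(p_1/p_2)·(q_1−15).
Substituting into the budget: q_1* = 15 + 0.6·(I − 15·p_1 − 20·p_2)/p_1, and q_2* = 20 + 0.4·(…)/p_2.
Discretionary income = 432 − 15·3 − 20·13.75 = 112; q_2* = 20 + 0.4·112/13.75 = 23.2582.
At I' = 1080: q_2* = 42.1091. Change: 42.1091 − 23.2582 = 18.8509.

Δq_2* = 18.8509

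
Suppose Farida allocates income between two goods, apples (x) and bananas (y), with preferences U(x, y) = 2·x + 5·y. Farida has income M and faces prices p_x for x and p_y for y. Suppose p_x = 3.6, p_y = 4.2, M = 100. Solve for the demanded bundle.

Linear utility — the consumer picks whichever good has higher MU/price: 2/3.6 = 0.5556 vs 5/4.2 = 1.1905.
y gives more utility per dollar, so spend all income on y: y* = M/p_y, x* = 0.
Numerically: x* = 0, y* = 23.8095.

x* = 0, y* = 23.8095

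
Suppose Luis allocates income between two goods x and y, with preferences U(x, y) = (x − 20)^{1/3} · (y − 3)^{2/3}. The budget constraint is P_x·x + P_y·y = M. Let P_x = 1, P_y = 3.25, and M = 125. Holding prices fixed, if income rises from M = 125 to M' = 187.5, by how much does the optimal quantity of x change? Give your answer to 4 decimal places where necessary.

Δx* = 20.8333

Let x' = x−20, y' = y−3. MRS = (1/2)·y'/x' = P_x/P_y.
After buying the subsistence bundle (20, 3), a share 1/3 of the remaining income goes to x: x* = 20 + 1/3·(M − 20P_x − 3P_y)/P_x.
Discretionary income = 125 − 20·1 − 3·3.25 = 95.25; x* = 20 + 1/3·95.25/1 = 51.75.
At M' = 187.5: x* = 72.5833. Change: 72.5833 − 51.75 = 20.8333.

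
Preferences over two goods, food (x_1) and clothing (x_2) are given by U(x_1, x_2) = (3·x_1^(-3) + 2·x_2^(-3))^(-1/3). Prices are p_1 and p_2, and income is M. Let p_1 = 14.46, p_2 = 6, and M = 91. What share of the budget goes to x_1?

share on x_1 = 0.6816

MU_x_1 ∝ 3·x_1^(-4), MU_x_2 ∝ 2·x_2^(-4), so MRS = (3/2)·(x_2/x_1)^(4) = p_1/p_2.
Solve for the ratio: x_2/x_1 = [(2/3)·p_1/p_2]^(0.25).
Substitute x_2 = (x_2/x_1)·x_1 into the budget: x_1* = M/(p_1 + p_2·(x_2/x_1)).
Numerically x_2/x_1 = 1.125852, so x_1* = 91/(14.46 + 6·1.125852) = 4.2894 and x_2* = 1.125852·4.2894 = 4.8292.
Expenditure on x_1: 14.46·4.2894 = 62.0246; share = 0.6816.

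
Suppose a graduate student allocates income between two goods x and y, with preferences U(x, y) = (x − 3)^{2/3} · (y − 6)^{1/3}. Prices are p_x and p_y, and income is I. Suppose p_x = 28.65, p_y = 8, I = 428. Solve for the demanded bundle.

This is Cobb-Douglas in (x−3, y−6): tangency gives 2/3·p_y·(y−6) = 1/3·p_x·(x−3).
Substituting into the budget: x* = 3 + 2/3·(I − 3·p_x − 6·p_y)/p_x, and y* = 6 + 1/3·(…)/p_y.
Discretionary income = 428 − 3·28.65 − 6·8 = 294.05; x* = 3 + 2/3·294.05/28.65 = 9.8424; y* = 6 + 1/3·294.05/8 = 18.2521.

x* = 9.8424, y* = 18.2521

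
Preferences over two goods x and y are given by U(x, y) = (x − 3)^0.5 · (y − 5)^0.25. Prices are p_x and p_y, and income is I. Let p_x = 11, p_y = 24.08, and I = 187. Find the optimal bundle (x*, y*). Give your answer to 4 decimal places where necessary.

x* = 5.0364, y* = 5.4651

Let x' = x−3, y' = y−5. MRS = 2·y'/x' = p_x/p_y.
Substituting into the budget: x* = 3 + 2/3·(I − 3·p_x − 5·p_y)/p_x, and y* = 5 + 1/3·(…)/p_y.
Discretionary income = 187 − 3·11 − 5·24.08 = 33.6; x* = 3 + 2/3·33.6/11 = 5.0364; y* = 5 + 1/3·33.6/24.08 = 5.4651.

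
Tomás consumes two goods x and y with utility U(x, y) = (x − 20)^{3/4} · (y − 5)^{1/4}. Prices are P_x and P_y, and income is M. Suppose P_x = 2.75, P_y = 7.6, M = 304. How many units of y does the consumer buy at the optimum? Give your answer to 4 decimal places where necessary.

This is Cobb-Douglas in (x−20, y−5): tangency gives 0.75·P_y·(y−5) = 0.25·P_x·(x−20).
Substituting into the budget: x* = 20 + 0.75·(M − 20·P_x − 5·P_y)/P_x, and y* = 5 + 0.25·(…)/P_y.
Discretionary income = 304 − 20·2.75 − 5·7.6 = 211; y* = 5 + 0.25·211/7.6 = 11.9408.

y* = 11.9408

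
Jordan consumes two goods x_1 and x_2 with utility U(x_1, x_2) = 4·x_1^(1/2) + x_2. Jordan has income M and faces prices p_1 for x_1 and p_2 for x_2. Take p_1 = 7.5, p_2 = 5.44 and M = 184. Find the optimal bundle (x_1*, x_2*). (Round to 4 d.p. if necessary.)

Set MRS = p_1/p_2: 2·x_1^(−1/2) = p_1/p_2.
Solve: √x_1 = 2·p_2/p_1, so x_1*(p_1,p_2) = (2·p_2/p_1)², and x_2* = (M − p_1·x_1*)/p_2.
Plugging in: x_1* = (2·5.44/7.5)² = 2.1044, x_2* = 30.9222.

x_1* = 2.1044, x_2* = 30.9222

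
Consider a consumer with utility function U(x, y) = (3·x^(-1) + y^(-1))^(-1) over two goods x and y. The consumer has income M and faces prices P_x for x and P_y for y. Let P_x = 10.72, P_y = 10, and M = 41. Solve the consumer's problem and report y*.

MU_x ∝ 3·x^(-2), MU_y ∝ y^(-2), so MRS = 3·(y/x)^(2) = P_x/P_y.
Hence y/x = ((1/3)·P_x/P_y)^(1/(2)), i.e. raised to the 0.5 power.
With the ratio pinned down, the budget gives x* = M/(P_x + P_y·(y/x)) and y* = (y/x)·x*.
Numerically y/x = 0.597774, so x* = 41/(10.72 + 10·0.597774) = 2.4554 and y* = 0.597774·2.4554 = 1.4678.

y* = 1.4678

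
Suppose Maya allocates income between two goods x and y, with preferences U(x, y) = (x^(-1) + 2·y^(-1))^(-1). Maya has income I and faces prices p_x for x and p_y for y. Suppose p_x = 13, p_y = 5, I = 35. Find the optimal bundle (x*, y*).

x* = 1.4343, y* = 3.2708

MRS = MU_x/MU_y = (1/2)·(y/x)^(2). Set equal to p_x/p_y.
Hence y/x = (2·p_x/p_y)^(1/(2)), i.e. raised to the 0.5 power.
With the ratio pinned down, the budget gives x* = I/(p_x + p_y·(y/x)) and y* = (y/x)·x*.
Numerically y/x = 2.280351, so x* = 35/(13 + 5·2.280351) = 1.4343 and y* = 2.280351·1.4343 = 3.2708.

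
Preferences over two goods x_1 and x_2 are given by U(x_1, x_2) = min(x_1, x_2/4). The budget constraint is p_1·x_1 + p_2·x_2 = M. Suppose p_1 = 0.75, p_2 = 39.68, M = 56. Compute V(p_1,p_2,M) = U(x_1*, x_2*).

V = 0.3512

Leontief preferences: the optimum is at the kink where x_1/1 = x_2/4, i.e. x_2 = 4·x_1.
Budget: p_1·x_1 + p_2·4·x_1 = M, so (p_1 + 4·p_2)·x_1 = M.
Demand: x_1*(p_1,p_2,M) = M/(p_1 + 4·p_2), x_2* = 4·M/(p_1 + 4·p_2).
Here 0.75 + 4·39.68 = 159.47, giving x_1* = 0.3512 and x_2* = 1.4047.
Utility at the optimum: U(0.3512, 1.4047) = 0.3512.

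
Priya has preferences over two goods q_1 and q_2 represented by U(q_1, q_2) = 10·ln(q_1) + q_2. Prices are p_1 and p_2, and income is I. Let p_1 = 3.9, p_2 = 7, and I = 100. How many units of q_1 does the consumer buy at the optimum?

q_1* = 17.9487

MU_q_1 = 10/q_1, MU_q_2 = 1. Tangency: 10/q_1 = p_1/p_2.
So q_1*(p_1,p_2) = 10·p_2/p_1, independent of income; and q_2* = (I − 10·p_2)/p_2.
At the given prices: q_1* = 10·7/3.9 = 17.9487.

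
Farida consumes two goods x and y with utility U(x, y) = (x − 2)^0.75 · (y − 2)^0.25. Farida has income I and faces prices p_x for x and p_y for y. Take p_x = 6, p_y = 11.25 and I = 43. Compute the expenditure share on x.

After buying the subsistence bundle (2, 2), a share 0.75 of the remaining income goes to x: x* = 2 + 0.75·(I − 2p_x − 2p_y)/p_x.
Discretionary income = 43 − 2·6 − 2·11.25 = 8.5; x* = 2 + 0.75·8.5/6 = 3.0625; y* = 2 + 0.25·8.5/11.25 = 2.1889.
Expenditure on x: 6·3.0625 = 18.375; share = 0.4273.

share on x = 0.4273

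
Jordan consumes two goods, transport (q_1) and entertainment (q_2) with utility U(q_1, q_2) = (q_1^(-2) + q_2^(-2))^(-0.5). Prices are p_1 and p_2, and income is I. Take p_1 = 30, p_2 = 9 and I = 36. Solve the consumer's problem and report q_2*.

MRS = MU_q_1/MU_q_2 = (q_2/q_1)^(3). Set equal to p_1/p_2.
Solve for the ratio: q_2/q_1 = [p_1/p_2]^(1/3).
Substitute q_2 = (q_2/q_1)·q_1 into the budget: q_1* = I/(p_1 + p_2·(q_2/q_1)).
Numerically q_2/q_1 = 1.493802, so q_1* = 36/(30 + 9·1.493802) = 0.8286 and q_2* = 1.493802·0.8286 = 1.2378.

q_2* = 1.2378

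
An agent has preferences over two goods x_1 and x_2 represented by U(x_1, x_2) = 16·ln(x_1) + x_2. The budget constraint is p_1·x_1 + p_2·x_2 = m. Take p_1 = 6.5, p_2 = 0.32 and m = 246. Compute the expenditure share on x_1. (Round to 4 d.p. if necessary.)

Set MRS = p_1/p_2: (16/x_1)/1 = p_1/p_2.
So x_1*(p_1,p_2) = 16·p_2/p_1, independent of income; and x_2* = (m − 16·p_2)/p_2.
At the given prices: x_1* = 16·0.32/6.5 = 0.7877, and x_2* = 752.75.
Expenditure on x_1: 6.5·0.7877 = 5.12; share = 0.0208.

share on x_1 = 0.0208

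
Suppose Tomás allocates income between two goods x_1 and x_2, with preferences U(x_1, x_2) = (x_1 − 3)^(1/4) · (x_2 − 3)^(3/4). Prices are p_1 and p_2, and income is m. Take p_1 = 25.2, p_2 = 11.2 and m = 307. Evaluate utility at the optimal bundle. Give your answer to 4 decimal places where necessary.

Let x_1' = x_1−3, x_2' = x_2−3. MRS = (1/3)·x_2'/x_1' = p_1/p_2.
Substituting into the budget: x_1* = 3 + 0.25·(m − 3·p_1 − 3·p_2)/p_1, and x_2* = 3 + 0.75·(…)/p_2.
Discretionary income = 307 − 3·25.2 − 3·11.2 = 197.8; x_1* = 3 + 0.25·197.8/25.2 = 4.9623; x_2* = 3 + 0.75·197.8/11.2 = 16.2455.
Utility at the optimum: U(4.9623, 16.2455) = 8.2176.

V = 8.2176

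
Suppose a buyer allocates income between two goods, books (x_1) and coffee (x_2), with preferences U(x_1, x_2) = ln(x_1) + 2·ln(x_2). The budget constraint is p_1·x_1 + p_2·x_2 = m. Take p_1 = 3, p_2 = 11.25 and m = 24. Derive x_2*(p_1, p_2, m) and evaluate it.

At p_1=3, p_2=11.25, m=24: x_2* = 2/3·24/11.25 = 1.4222.

x_2* = 1.4222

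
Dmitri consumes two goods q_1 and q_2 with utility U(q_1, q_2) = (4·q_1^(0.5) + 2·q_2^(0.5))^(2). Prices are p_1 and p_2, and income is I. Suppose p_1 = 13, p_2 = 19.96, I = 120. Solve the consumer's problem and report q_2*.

MRS = MU_q_1/MU_q_2 = 2·(q_2/q_1)^(0.5). Set equal to p_1/p_2.
Hence q_2/q_1 = ((1/2)·p_1/p_2)^(1/(0.5)), i.e. raised to the 2 power.
With the ratio pinned down, the budget gives q_1* = I/(p_1 + p_2·(q_2/q_1)) and q_2* = (q_2/q_1)·q_1*.
Numerically q_2/q_1 = 0.106049, so q_1* = 120/(13 + 19.96·0.106049) = 7.9382 and q_2* = 0.106049·7.9382 = 0.8418.

q_2* = 0.8418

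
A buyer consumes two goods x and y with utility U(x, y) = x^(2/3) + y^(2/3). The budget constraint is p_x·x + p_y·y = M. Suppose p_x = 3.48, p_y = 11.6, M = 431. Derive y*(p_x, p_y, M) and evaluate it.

From the CES first-order condition, (y/x)^(1/3) = p_x/p_y.
Hence y/x = (p_x/p_y)^(1/(1/3)), i.e. raised to the 3 power.
Substitute y = (y/x)·x into the budget: x* = M/(p_x + p_y·(y/x)).
Numerically y/x = 0.027, so x* = 431/(3.48 + 11.6·0.027) = 113.6244 and y* = 0.027·113.6244 = 3.0679.

y* = 3.0679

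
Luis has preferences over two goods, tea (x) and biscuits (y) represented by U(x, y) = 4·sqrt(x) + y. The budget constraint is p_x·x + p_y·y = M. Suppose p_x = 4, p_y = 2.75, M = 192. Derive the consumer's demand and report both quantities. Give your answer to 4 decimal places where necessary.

x* = 1.8906, y* = 67.0682

Solve: √x = 2·p_y/p_x, so x*(p_x,p_y) = (2·p_y/p_x)², and y* = (M − p_x·x*)/p_y.
Plugging in: x* = (2·2.75/4)² = 1.8906, y* = 67.0682.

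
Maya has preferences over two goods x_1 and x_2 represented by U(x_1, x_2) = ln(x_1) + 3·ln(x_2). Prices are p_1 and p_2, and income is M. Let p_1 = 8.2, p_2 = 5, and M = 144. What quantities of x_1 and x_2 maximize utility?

x_1* = 4.3902, x_2* = 21.6

Tangency: MRS = (1/3)·x_2/x_1 = p_1/p_2.
So p_2·x_2 = 3·p_1·x_1; combined with the budget, a share 0.25 of income goes to x_1.
Demand: x_1*(p_1,p_2,M) = 0.25·M/p_1 and x_2* = 0.75·M/p_2.
At p_1=8.2, p_2=5, M=144: x_1* = 0.25·144/8.2 = 4.3902, x_2* = 21.6.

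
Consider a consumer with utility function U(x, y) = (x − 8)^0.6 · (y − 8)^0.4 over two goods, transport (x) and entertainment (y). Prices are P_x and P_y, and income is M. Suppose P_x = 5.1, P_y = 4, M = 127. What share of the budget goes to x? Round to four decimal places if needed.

share on x = 0.5773

Let x' = x−8, y' = y−8. MRS = (3/2)·y'/x' = P_x/P_y.
After buying the subsistence bundle (8, 8), a share 0.6 of the remaining income goes to x: x* = 8 + 0.6·(M − 8P_x − 8P_y)/P_x.
Discretionary income = 127 − 8·5.1 − 8·4 = 54.2; x* = 8 + 0.6·54.2/5.1 = 14.3765; y* = 8 + 0.4·54.2/4 = 13.42.
Expenditure on x: 5.1·14.3765 = 73.32; share = 0.5773.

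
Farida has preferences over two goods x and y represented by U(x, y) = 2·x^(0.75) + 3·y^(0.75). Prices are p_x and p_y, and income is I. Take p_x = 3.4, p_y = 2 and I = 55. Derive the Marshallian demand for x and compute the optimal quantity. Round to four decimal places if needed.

From the CES first-order condition, (2/3)·(y/x)^(0.25) = p_x/p_y.
Hence y/x = ((3/2)·p_x/p_y)^(1/(0.25)), i.e. raised to the 4 power.
With the ratio pinned down, the budget gives x* = I/(p_x + p_y·(y/x)) and y* = (y/x)·x*.
Numerically y/x = 42.282506, so x* = 55/(3.4 + 2·42.282506) = 0.6252.

x* = 0.6252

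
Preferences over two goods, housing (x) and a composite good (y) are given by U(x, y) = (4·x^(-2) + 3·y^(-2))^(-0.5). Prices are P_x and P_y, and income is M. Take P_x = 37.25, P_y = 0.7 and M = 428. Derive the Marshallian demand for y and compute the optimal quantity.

Substitute y = (y/x)·x into the budget: x* = M/(P_x + P_y·(y/x)).
Numerically y/x = 3.417405, so x* = 428/(37.25 + 0.7·3.417405) = 10.7966 and y* = 3.417405·10.7966 = 36.8963.

y* = 36.8963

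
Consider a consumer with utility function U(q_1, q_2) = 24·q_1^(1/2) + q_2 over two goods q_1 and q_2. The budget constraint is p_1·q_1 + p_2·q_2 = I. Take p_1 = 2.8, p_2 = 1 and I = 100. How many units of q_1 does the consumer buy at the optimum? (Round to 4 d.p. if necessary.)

q_1* = 18.3673

Utility is quasi-linear in q_2; the FOC for q_1 is 12/√q_1 = p_1/p_2.
Thus q_1* = (12·p_2/p_1)² — independent of I — with the rest of income spent on q_2.
Plugging in: q_1* = (12·1/2.8)² = 18.3673.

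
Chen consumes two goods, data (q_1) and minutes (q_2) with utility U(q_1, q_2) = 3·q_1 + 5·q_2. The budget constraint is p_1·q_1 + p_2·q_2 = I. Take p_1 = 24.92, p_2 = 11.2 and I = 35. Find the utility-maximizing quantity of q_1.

q_1* = 0

Linear utility — the consumer picks whichever good has higher MU/price: 3/24.92 = 0.1204 vs 5/11.2 = 0.4464.
q_2 gives more utility per dollar, so spend all income on q_2: q_2* = I/p_2, q_1* = 0.
Numerically: q_1* = 0, q_2* = 3.125.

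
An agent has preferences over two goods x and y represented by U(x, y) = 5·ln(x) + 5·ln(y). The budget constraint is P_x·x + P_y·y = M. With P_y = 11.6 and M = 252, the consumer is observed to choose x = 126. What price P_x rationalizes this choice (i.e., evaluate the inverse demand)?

P_x = 1

Tangency: MRS = y/x = P_x/P_y.
Rearranging, P_y·y = P_x·x. Substituting into the budget gives P_x·x·(1 + 1) = M.
Demand: x*(P_x,P_y,M) = 0.5·M/P_x and y* = 0.5·M/P_y.
Set x* = 126 in the demand function and solve for P_x: P_x = 1.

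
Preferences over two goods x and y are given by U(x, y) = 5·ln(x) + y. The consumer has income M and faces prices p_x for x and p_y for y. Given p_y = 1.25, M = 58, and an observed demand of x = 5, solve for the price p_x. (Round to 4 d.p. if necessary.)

Set MRS = p_x/p_y: (5/x)/1 = p_x/p_y.
So x*(p_x,p_y) = 5·p_y/p_x, independent of income; and y* = (M − 5·p_y)/p_y.
Set x* = 5 in the demand function and solve for p_x: p_x = 1.25.

p_x = 1.25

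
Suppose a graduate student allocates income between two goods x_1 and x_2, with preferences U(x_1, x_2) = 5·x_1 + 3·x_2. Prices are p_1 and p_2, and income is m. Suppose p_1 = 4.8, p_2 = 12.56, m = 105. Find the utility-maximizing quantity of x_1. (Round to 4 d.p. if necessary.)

Linear utility — the consumer picks whichever good has higher MU/price: 5/4.8 = 1.0417 vs 3/12.56 = 0.2389.
x_1 gives more utility per dollar, so spend all income on x_1: x_1* = m/p_1, x_2* = 0.
Numerically: x_1* = 21.875, x_2* = 0.

x_1* = 21.875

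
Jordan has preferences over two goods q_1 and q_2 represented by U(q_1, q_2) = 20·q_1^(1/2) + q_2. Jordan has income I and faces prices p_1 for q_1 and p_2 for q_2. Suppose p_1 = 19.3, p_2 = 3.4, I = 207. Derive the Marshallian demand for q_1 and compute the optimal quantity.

q_1* = 3.1034

Set MRS = p_1/p_2: 10·q_1^(−1/2) = p_1/p_2.
Solve: √q_1 = 10·p_2/p_1, so q_1*(p_1,p_2) = (10·p_2/p_1)², and q_2* = (I − p_1·q_1*)/p_2.
Plugging in: q_1* = (10·3.4/19.3)² = 3.1034.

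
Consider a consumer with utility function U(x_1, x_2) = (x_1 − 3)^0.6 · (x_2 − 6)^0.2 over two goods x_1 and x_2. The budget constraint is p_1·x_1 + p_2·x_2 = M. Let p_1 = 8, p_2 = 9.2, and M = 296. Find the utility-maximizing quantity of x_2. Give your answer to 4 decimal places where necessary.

x_2* = 11.8913

MRS = 3·(x_2−6)/(x_1−3). Tangency with p_1/p_2 gives x_2−6 = (1/3)·(p_1/p_2)·(x_1−3).
Substituting into the budget: x_1* = 3 + 0.75·(M − 3·p_1 − 6·p_2)/p_1, and x_2* = 6 + 0.25·(…)/p_2.
Discretionary income = 296 − 3·8 − 6·9.2 = 216.8; x_2* = 6 + 0.25·216.8/9.2 = 11.8913.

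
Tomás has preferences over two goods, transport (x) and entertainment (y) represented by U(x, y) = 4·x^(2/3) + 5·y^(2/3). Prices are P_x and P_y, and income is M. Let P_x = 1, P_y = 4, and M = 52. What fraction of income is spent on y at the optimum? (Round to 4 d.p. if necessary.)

share on y = 0.1088

MU_x ∝ 4·x^(-1/3), MU_y ∝ 5·y^(-1/3), so MRS = (4/5)·(y/x)^(1/3) = P_x/P_y.
Hence y/x = ((5/4)·P_x/P_y)^(1/(1/3)), i.e. raised to the 3 power.
Substitute y = (y/x)·x into the budget: x* = M/(P_x + P_y·(y/x)).
Numerically y/x = 0.030518, so x* = 52/(1 + 4·0.030518) = 46.3429 and y* = 0.030518·46.3429 = 1.4143.
Expenditure on y: 4·1.4143 = 5.6571; share = 0.1088.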